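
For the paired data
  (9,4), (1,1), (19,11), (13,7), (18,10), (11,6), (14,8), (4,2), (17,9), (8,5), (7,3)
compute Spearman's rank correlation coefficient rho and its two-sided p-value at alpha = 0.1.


Step 1: Rank x and y separately (midranks; no ties here).
rank(x): 9->5, 1->1, 19->11, 13->7, 18->10, 11->6, 14->8, 4->2, 17->9, 8->4, 7->3
rank(y): 4->4, 1->1, 11->11, 7->7, 10->10, 6->6, 8->8, 2->2, 9->9, 5->5, 3->3
Step 2: d_i = R_x(i) - R_y(i); compute d_i^2.
  (5-4)^2=1, (1-1)^2=0, (11-11)^2=0, (7-7)^2=0, (10-10)^2=0, (6-6)^2=0, (8-8)^2=0, (2-2)^2=0, (9-9)^2=0, (4-5)^2=1, (3-3)^2=0
sum(d^2) = 2.
Step 3: rho = 1 - 6*2 / (11*(11^2 - 1)) = 1 - 12/1320 = 0.990909.
Step 4: Under H0, t = rho * sqrt((n-2)/(1-rho^2)) = 22.0966 ~ t(9).
Step 5: Two-sided p-value from the t-distribution with 9 df = 0.000000.
Step 6: alpha = 0.1. reject H0.

rho = 0.9909, p = 0.000000, reject H0 at alpha = 0.1.


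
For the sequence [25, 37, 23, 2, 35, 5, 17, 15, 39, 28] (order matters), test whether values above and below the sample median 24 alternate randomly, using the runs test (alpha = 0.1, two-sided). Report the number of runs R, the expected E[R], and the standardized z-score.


Step 1: Compute median = 24; label A = above, B = below.
Labels in order: AABBABBBAA  (n_A = 5, n_B = 5)
Step 2: Count runs R = 5.
Step 3: Under H0 (random ordering), E[R] = 2*n_A*n_B/(n_A+n_B) + 1 = 2*5*5/10 + 1 = 6.0000.
        Var[R] = 2*n_A*n_B*(2*n_A*n_B - n_A - n_B) / ((n_A+n_B)^2 * (n_A+n_B-1)) = 2000/900 = 2.2222.
        SD[R] = 1.4907.
Step 4: Continuity-corrected z = (R + 0.5 - E[R]) / SD[R] = (5 + 0.5 - 6.0000) / 1.4907 = -0.3354.
Step 5: Two-sided p-value via normal approximation = 2*(1 - Phi(|z|)) = 0.737316.
Step 6: alpha = 0.1. fail to reject H0.

R = 5, z = -0.3354, p = 0.737316, fail to reject H0.


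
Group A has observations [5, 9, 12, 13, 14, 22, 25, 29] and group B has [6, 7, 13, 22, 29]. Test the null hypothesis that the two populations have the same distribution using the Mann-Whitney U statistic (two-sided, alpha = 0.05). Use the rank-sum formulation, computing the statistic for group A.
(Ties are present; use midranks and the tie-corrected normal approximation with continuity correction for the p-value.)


Step 1: Combine and sort all 13 observations; assign midranks.
sorted (value, group): (5,X), (6,Y), (7,Y), (9,X), (12,X), (13,X), (13,Y), (14,X), (22,X), (22,Y), (25,X), (29,X), (29,Y)
ranks: 5->1, 6->2, 7->3, 9->4, 12->5, 13->6.5, 13->6.5, 14->8, 22->9.5, 22->9.5, 25->11, 29->12.5, 29->12.5
Step 2: Rank sum for X: R1 = 1 + 4 + 5 + 6.5 + 8 + 9.5 + 11 + 12.5 = 57.5.
Step 3: U_X = R1 - n1(n1+1)/2 = 57.5 - 8*9/2 = 57.5 - 36 = 21.5.
       U_Y = n1*n2 - U_X = 40 - 21.5 = 18.5.
Step 4: Ties are present, so use the tie-corrected normal approximation (with continuity correction) for the p-value.
Step 5: p-value = 0.883138; compare to alpha = 0.05. fail to reject H0.

U_X = 21.5, p = 0.883138, fail to reject H0 at alpha = 0.05.


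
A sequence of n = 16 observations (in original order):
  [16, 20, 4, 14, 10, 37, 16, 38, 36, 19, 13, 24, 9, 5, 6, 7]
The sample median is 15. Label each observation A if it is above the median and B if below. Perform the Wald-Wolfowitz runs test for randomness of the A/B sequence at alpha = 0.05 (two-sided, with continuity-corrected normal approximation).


Step 1: Compute median = 15; label A = above, B = below.
Labels in order: AABBBAAAAABABBBB  (n_A = 8, n_B = 8)
Step 2: Count runs R = 6.
Step 3: Under H0 (random ordering), E[R] = 2*n_A*n_B/(n_A+n_B) + 1 = 2*8*8/16 + 1 = 9.0000.
        Var[R] = 2*n_A*n_B*(2*n_A*n_B - n_A - n_B) / ((n_A+n_B)^2 * (n_A+n_B-1)) = 14336/3840 = 3.7333.
        SD[R] = 1.9322.
Step 4: Continuity-corrected z = (R + 0.5 - E[R]) / SD[R] = (6 + 0.5 - 9.0000) / 1.9322 = -1.2939.
Step 5: Two-sided p-value via normal approximation = 2*(1 - Phi(|z|)) = 0.195709.
Step 6: alpha = 0.05. fail to reject H0.

R = 6, z = -1.2939, p = 0.195709, fail to reject H0.


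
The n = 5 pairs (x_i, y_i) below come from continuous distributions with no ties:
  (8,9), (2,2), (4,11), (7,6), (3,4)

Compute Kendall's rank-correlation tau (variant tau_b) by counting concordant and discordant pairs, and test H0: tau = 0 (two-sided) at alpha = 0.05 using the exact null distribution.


Step 1: Enumerate the 10 unordered pairs (i,j) with i<j and classify each by sign(x_j-x_i) * sign(y_j-y_i).
  (1,2):dx=-6,dy=-7->C; (1,3):dx=-4,dy=+2->D; (1,4):dx=-1,dy=-3->C; (1,5):dx=-5,dy=-5->C
  (2,3):dx=+2,dy=+9->C; (2,4):dx=+5,dy=+4->C; (2,5):dx=+1,dy=+2->C; (3,4):dx=+3,dy=-5->D
  (3,5):dx=-1,dy=-7->C; (4,5):dx=-4,dy=-2->C
Step 2: C = 8, D = 2, total pairs = 10.
Step 3: tau = (C - D)/(n(n-1)/2) = (8 - 2)/10 = 0.600000.
Step 4: Exact two-sided p-value (enumerate n! = 120 permutations of y under H0): p = 0.233333.
Step 5: alpha = 0.05. fail to reject H0.

tau_b = 0.6000 (C=8, D=2), p = 0.233333, fail to reject H0.


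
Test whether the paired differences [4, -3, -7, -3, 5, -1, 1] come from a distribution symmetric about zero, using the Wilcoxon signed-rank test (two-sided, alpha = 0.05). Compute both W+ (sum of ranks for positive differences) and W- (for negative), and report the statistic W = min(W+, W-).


Step 1: Drop any zero differences (none here) and take |d_i|.
|d| = [4, 3, 7, 3, 5, 1, 1]
Step 2: Midrank |d_i| (ties get averaged ranks).
ranks: |4|->5, |3|->3.5, |7|->7, |3|->3.5, |5|->6, |1|->1.5, |1|->1.5
Step 3: Attach original signs; sum ranks with positive sign and with negative sign.
W+ = 5 + 6 + 1.5 = 12.5
W- = 3.5 + 7 + 3.5 + 1.5 = 15.5
(Check: W+ + W- = 28 should equal n(n+1)/2 = 28.)
Step 4: Test statistic W = min(W+, W-) = 12.5.
Step 5: Ties in |d|, so use the tie-corrected normal approximation.
        E[W] = n(n+1)/4 = 7*8/4 = 14.
        Tie groups: |d|=1 (t=2), |d|=3 (t=2); sum(t^3 - t) = 12.
        Var[W] = n(n+1)(2n+1)/24 - sum(t^3-t)/48 = 840/24 - 12/48 = 34.75.
        z = (W - E[W]) / sqrt(Var[W]) = (12.5 - 14) / 5.8949 = -0.2545.
        Two-sided p = 2*Phi(z) = 0.799143.
Step 6: alpha = 0.05. fail to reject H0.

W+ = 12.5, W- = 15.5, W = min = 12.5, p = 0.799143, fail to reject H0.


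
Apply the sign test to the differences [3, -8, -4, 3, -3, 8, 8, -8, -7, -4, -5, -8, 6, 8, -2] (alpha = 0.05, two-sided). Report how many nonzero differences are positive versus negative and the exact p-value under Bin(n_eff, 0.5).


Step 1: Discard zero differences. Original n = 15; n_eff = number of nonzero differences = 15.
Nonzero differences (with sign): +3, -8, -4, +3, -3, +8, +8, -8, -7, -4, -5, -8, +6, +8, -2
Step 2: Count signs: positive = 6, negative = 9.
Step 3: Under H0: P(positive) = 0.5, so the number of positives S ~ Bin(15, 0.5).
Step 4: Two-sided exact p-value = sum of Bin(15,0.5) probabilities at or below the observed probability = 0.607239.
Step 5: alpha = 0.05. fail to reject H0.

n_eff = 15, pos = 6, neg = 9, p = 0.607239, fail to reject H0.


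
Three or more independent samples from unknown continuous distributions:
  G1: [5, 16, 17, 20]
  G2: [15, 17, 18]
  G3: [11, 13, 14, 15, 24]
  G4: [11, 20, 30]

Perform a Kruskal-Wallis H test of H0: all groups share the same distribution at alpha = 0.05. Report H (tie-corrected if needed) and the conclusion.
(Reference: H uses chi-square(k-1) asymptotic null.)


Step 1: Combine all N = 15 observations and assign midranks.
sorted (value, group, rank): (5,G1,1), (11,G3,2.5), (11,G4,2.5), (13,G3,4), (14,G3,5), (15,G2,6.5), (15,G3,6.5), (16,G1,8), (17,G1,9.5), (17,G2,9.5), (18,G2,11), (20,G1,12.5), (20,G4,12.5), (24,G3,14), (30,G4,15)
Step 2: Sum ranks within each group.
R_1 = 31 (n_1 = 4)
R_2 = 27 (n_2 = 3)
R_3 = 32 (n_3 = 5)
R_4 = 30 (n_4 = 3)
Step 3: H = 12/(N(N+1)) * sum(R_i^2/n_i) - 3(N+1)
     = 12/(15*16) * (31^2/4 + 27^2/3 + 32^2/5 + 30^2/3) - 3*16
     = 0.050000 * 988.05 - 48
     = 1.402500.
Step 4: Ties present; correction factor C = 1 - 24/(15^3 - 15) = 0.992857. Corrected H = 1.402500 / 0.992857 = 1.412590.
Step 5: Under H0, H ~ chi^2(3); p-value = 0.702586.
Step 6: alpha = 0.05. fail to reject H0.

H = 1.4126, df = 3, p = 0.702586, fail to reject H0.


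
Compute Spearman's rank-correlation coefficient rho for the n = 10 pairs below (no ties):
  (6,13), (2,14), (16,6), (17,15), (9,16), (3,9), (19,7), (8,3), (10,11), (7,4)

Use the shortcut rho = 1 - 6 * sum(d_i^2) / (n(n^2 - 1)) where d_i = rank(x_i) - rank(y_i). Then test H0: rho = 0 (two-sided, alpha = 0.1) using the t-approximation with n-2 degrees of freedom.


Step 1: Rank x and y separately (midranks; no ties here).
rank(x): 6->3, 2->1, 16->8, 17->9, 9->6, 3->2, 19->10, 8->5, 10->7, 7->4
rank(y): 13->7, 14->8, 6->3, 15->9, 16->10, 9->5, 7->4, 3->1, 11->6, 4->2
Step 2: d_i = R_x(i) - R_y(i); compute d_i^2.
  (3-7)^2=16, (1-8)^2=49, (8-3)^2=25, (9-9)^2=0, (6-10)^2=16, (2-5)^2=9, (10-4)^2=36, (5-1)^2=16, (7-6)^2=1, (4-2)^2=4
sum(d^2) = 172.
Step 3: rho = 1 - 6*172 / (10*(10^2 - 1)) = 1 - 1032/990 = -0.042424.
Step 4: Under H0, t = rho * sqrt((n-2)/(1-rho^2)) = -0.1201 ~ t(8).
Step 5: Two-sided p-value from the t-distribution with 8 df = 0.907364.
Step 6: alpha = 0.1. fail to reject H0.

rho = -0.0424, p = 0.907364, fail to reject H0 at alpha = 0.1.


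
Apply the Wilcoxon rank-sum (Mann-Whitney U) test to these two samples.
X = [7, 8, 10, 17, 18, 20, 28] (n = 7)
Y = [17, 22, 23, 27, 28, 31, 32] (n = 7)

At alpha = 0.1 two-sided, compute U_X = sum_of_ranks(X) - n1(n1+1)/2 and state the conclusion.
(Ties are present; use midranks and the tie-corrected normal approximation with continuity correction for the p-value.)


Step 1: Combine and sort all 14 observations; assign midranks.
sorted (value, group): (7,X), (8,X), (10,X), (17,X), (17,Y), (18,X), (20,X), (22,Y), (23,Y), (27,Y), (28,X), (28,Y), (31,Y), (32,Y)
ranks: 7->1, 8->2, 10->3, 17->4.5, 17->4.5, 18->6, 20->7, 22->8, 23->9, 27->10, 28->11.5, 28->11.5, 31->13, 32->14
Step 2: Rank sum for X: R1 = 1 + 2 + 3 + 4.5 + 6 + 7 + 11.5 = 35.
Step 3: U_X = R1 - n1(n1+1)/2 = 35 - 7*8/2 = 35 - 28 = 7.
       U_Y = n1*n2 - U_X = 49 - 7 = 42.
Step 4: Ties are present, so use the tie-corrected normal approximation (with continuity correction) for the p-value.
Step 5: p-value = 0.029483; compare to alpha = 0.1. reject H0.

U_X = 7, p = 0.029483, reject H0 at alpha = 0.1.


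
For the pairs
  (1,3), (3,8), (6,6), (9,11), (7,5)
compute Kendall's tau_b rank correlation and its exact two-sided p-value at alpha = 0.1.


Step 1: Enumerate the 10 unordered pairs (i,j) with i<j and classify each by sign(x_j-x_i) * sign(y_j-y_i).
  (1,2):dx=+2,dy=+5->C; (1,3):dx=+5,dy=+3->C; (1,4):dx=+8,dy=+8->C; (1,5):dx=+6,dy=+2->C
  (2,3):dx=+3,dy=-2->D; (2,4):dx=+6,dy=+3->C; (2,5):dx=+4,dy=-3->D; (3,4):dx=+3,dy=+5->C
  (3,5):dx=+1,dy=-1->D; (4,5):dx=-2,dy=-6->C
Step 2: C = 7, D = 3, total pairs = 10.
Step 3: tau = (C - D)/(n(n-1)/2) = (7 - 3)/10 = 0.400000.
Step 4: Exact two-sided p-value (enumerate n! = 120 permutations of y under H0): p = 0.483333.
Step 5: alpha = 0.1. fail to reject H0.

tau_b = 0.4000 (C=7, D=3), p = 0.483333, fail to reject H0.


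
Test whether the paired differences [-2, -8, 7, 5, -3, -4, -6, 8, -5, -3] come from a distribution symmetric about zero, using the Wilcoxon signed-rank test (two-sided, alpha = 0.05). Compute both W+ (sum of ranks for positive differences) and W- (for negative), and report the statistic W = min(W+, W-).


Step 1: Drop any zero differences (none here) and take |d_i|.
|d| = [2, 8, 7, 5, 3, 4, 6, 8, 5, 3]
Step 2: Midrank |d_i| (ties get averaged ranks).
ranks: |2|->1, |8|->9.5, |7|->8, |5|->5.5, |3|->2.5, |4|->4, |6|->7, |8|->9.5, |5|->5.5, |3|->2.5
Step 3: Attach original signs; sum ranks with positive sign and with negative sign.
W+ = 8 + 5.5 + 9.5 = 23
W- = 1 + 9.5 + 2.5 + 4 + 7 + 5.5 + 2.5 = 32
(Check: W+ + W- = 55 should equal n(n+1)/2 = 55.)
Step 4: Test statistic W = min(W+, W-) = 23.
Step 5: Ties in |d|, so use the tie-corrected normal approximation.
        E[W] = n(n+1)/4 = 10*11/4 = 27.5.
        Tie groups: |d|=3 (t=2), |d|=5 (t=2), |d|=8 (t=2); sum(t^3 - t) = 18.
        Var[W] = n(n+1)(2n+1)/24 - sum(t^3-t)/48 = 2310/24 - 18/48 = 95.875.
        z = (W - E[W]) / sqrt(Var[W]) = (23 - 27.5) / 9.7916 = -0.4596.
        Two-sided p = 2*Phi(z) = 0.645819.
Step 6: alpha = 0.05. fail to reject H0.

W+ = 23, W- = 32, W = min = 23, p = 0.645819, fail to reject H0.


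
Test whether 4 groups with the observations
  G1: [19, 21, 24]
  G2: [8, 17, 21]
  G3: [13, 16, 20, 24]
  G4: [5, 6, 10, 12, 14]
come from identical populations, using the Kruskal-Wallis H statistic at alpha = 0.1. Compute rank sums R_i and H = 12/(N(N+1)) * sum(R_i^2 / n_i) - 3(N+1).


Step 1: Combine all N = 15 observations and assign midranks.
sorted (value, group, rank): (5,G4,1), (6,G4,2), (8,G2,3), (10,G4,4), (12,G4,5), (13,G3,6), (14,G4,7), (16,G3,8), (17,G2,9), (19,G1,10), (20,G3,11), (21,G1,12.5), (21,G2,12.5), (24,G1,14.5), (24,G3,14.5)
Step 2: Sum ranks within each group.
R_1 = 37 (n_1 = 3)
R_2 = 24.5 (n_2 = 3)
R_3 = 39.5 (n_3 = 4)
R_4 = 19 (n_4 = 5)
Step 3: H = 12/(N(N+1)) * sum(R_i^2/n_i) - 3(N+1)
     = 12/(15*16) * (37^2/3 + 24.5^2/3 + 39.5^2/4 + 19^2/5) - 3*16
     = 0.050000 * 1118.68 - 48
     = 7.933958.
Step 4: Ties present; correction factor C = 1 - 12/(15^3 - 15) = 0.996429. Corrected H = 7.933958 / 0.996429 = 7.962395.
Step 5: Under H0, H ~ chi^2(3); p-value = 0.046795.
Step 6: alpha = 0.1. reject H0.

H = 7.9624, df = 3, p = 0.046795, reject H0.


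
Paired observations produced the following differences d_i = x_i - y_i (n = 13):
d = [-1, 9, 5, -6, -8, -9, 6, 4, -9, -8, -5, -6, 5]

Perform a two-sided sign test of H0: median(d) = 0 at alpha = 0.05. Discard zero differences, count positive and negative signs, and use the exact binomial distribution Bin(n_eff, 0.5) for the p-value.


Step 1: Discard zero differences. Original n = 13; n_eff = number of nonzero differences = 13.
Nonzero differences (with sign): -1, +9, +5, -6, -8, -9, +6, +4, -9, -8, -5, -6, +5
Step 2: Count signs: positive = 5, negative = 8.
Step 3: Under H0: P(positive) = 0.5, so the number of positives S ~ Bin(13, 0.5).
Step 4: Two-sided exact p-value = sum of Bin(13,0.5) probabilities at or below the observed probability = 0.581055.
Step 5: alpha = 0.05. fail to reject H0.

n_eff = 13, pos = 5, neg = 8, p = 0.581055, fail to reject H0.


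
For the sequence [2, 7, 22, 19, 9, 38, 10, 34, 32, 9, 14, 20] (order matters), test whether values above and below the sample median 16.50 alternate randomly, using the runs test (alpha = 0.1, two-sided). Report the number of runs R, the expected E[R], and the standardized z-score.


Step 1: Compute median = 16.50; label A = above, B = below.
Labels in order: BBAABABAABBA  (n_A = 6, n_B = 6)
Step 2: Count runs R = 8.
Step 3: Under H0 (random ordering), E[R] = 2*n_A*n_B/(n_A+n_B) + 1 = 2*6*6/12 + 1 = 7.0000.
        Var[R] = 2*n_A*n_B*(2*n_A*n_B - n_A - n_B) / ((n_A+n_B)^2 * (n_A+n_B-1)) = 4320/1584 = 2.7273.
        SD[R] = 1.6514.
Step 4: Continuity-corrected z = (R - 0.5 - E[R]) / SD[R] = (8 - 0.5 - 7.0000) / 1.6514 = 0.3028.
Step 5: Two-sided p-value via normal approximation = 2*(1 - Phi(|z|)) = 0.762069.
Step 6: alpha = 0.1. fail to reject H0.

R = 8, z = 0.3028, p = 0.762069, fail to reject H0.


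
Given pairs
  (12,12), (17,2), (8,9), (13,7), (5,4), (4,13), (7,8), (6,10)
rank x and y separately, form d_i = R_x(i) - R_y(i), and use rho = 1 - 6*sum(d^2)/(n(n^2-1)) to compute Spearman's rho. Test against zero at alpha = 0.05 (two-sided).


Step 1: Rank x and y separately (midranks; no ties here).
rank(x): 12->6, 17->8, 8->5, 13->7, 5->2, 4->1, 7->4, 6->3
rank(y): 12->7, 2->1, 9->5, 7->3, 4->2, 13->8, 8->4, 10->6
Step 2: d_i = R_x(i) - R_y(i); compute d_i^2.
  (6-7)^2=1, (8-1)^2=49, (5-5)^2=0, (7-3)^2=16, (2-2)^2=0, (1-8)^2=49, (4-4)^2=0, (3-6)^2=9
sum(d^2) = 124.
Step 3: rho = 1 - 6*124 / (8*(8^2 - 1)) = 1 - 744/504 = -0.476190.
Step 4: Under H0, t = rho * sqrt((n-2)/(1-rho^2)) = -1.3265 ~ t(6).
Step 5: Two-sided p-value from the t-distribution with 6 df = 0.232936.
Step 6: alpha = 0.05. fail to reject H0.

rho = -0.4762, p = 0.232936, fail to reject H0 at alpha = 0.05.


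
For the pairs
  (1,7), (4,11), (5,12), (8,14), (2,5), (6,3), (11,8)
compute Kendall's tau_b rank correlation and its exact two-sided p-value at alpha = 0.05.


Step 1: Enumerate the 21 unordered pairs (i,j) with i<j and classify each by sign(x_j-x_i) * sign(y_j-y_i).
  (1,2):dx=+3,dy=+4->C; (1,3):dx=+4,dy=+5->C; (1,4):dx=+7,dy=+7->C; (1,5):dx=+1,dy=-2->D
  (1,6):dx=+5,dy=-4->D; (1,7):dx=+10,dy=+1->C; (2,3):dx=+1,dy=+1->C; (2,4):dx=+4,dy=+3->C
  (2,5):dx=-2,dy=-6->C; (2,6):dx=+2,dy=-8->D; (2,7):dx=+7,dy=-3->D; (3,4):dx=+3,dy=+2->C
  (3,5):dx=-3,dy=-7->C; (3,6):dx=+1,dy=-9->D; (3,7):dx=+6,dy=-4->D; (4,5):dx=-6,dy=-9->C
  (4,6):dx=-2,dy=-11->C; (4,7):dx=+3,dy=-6->D; (5,6):dx=+4,dy=-2->D; (5,7):dx=+9,dy=+3->C
  (6,7):dx=+5,dy=+5->C
Step 2: C = 13, D = 8, total pairs = 21.
Step 3: tau = (C - D)/(n(n-1)/2) = (13 - 8)/21 = 0.238095.
Step 4: Exact two-sided p-value (enumerate n! = 5040 permutations of y under H0): p = 0.561905.
Step 5: alpha = 0.05. fail to reject H0.

tau_b = 0.2381 (C=13, D=8), p = 0.561905, fail to reject H0.


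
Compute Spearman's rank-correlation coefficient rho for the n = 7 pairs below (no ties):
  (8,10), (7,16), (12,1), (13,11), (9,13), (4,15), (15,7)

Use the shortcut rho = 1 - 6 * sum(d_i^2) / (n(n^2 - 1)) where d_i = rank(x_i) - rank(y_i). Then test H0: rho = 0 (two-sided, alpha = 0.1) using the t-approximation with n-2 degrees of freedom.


Step 1: Rank x and y separately (midranks; no ties here).
rank(x): 8->3, 7->2, 12->5, 13->6, 9->4, 4->1, 15->7
rank(y): 10->3, 16->7, 1->1, 11->4, 13->5, 15->6, 7->2
Step 2: d_i = R_x(i) - R_y(i); compute d_i^2.
  (3-3)^2=0, (2-7)^2=25, (5-1)^2=16, (6-4)^2=4, (4-5)^2=1, (1-6)^2=25, (7-2)^2=25
sum(d^2) = 96.
Step 3: rho = 1 - 6*96 / (7*(7^2 - 1)) = 1 - 576/336 = -0.714286.
Step 4: Under H0, t = rho * sqrt((n-2)/(1-rho^2)) = -2.2822 ~ t(5).
Step 5: Two-sided p-value from the t-distribution with 5 df = 0.071344.
Step 6: alpha = 0.1. reject H0.

rho = -0.7143, p = 0.071344, reject H0 at alpha = 0.1.


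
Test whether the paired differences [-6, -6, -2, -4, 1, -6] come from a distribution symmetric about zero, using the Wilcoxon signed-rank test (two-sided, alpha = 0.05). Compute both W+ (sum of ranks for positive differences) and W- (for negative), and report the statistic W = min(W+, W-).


Step 1: Drop any zero differences (none here) and take |d_i|.
|d| = [6, 6, 2, 4, 1, 6]
Step 2: Midrank |d_i| (ties get averaged ranks).
ranks: |6|->5, |6|->5, |2|->2, |4|->3, |1|->1, |6|->5
Step 3: Attach original signs; sum ranks with positive sign and with negative sign.
W+ = 1 = 1
W- = 5 + 5 + 2 + 3 + 5 = 20
(Check: W+ + W- = 21 should equal n(n+1)/2 = 21.)
Step 4: Test statistic W = min(W+, W-) = 1.
Step 5: Ties in |d|, so use the tie-corrected normal approximation.
        E[W] = n(n+1)/4 = 6*7/4 = 10.5.
        Tie groups: |d|=6 (t=3); sum(t^3 - t) = 24.
        Var[W] = n(n+1)(2n+1)/24 - sum(t^3-t)/48 = 546/24 - 24/48 = 22.25.
        z = (W - E[W]) / sqrt(Var[W]) = (1 - 10.5) / 4.7170 = -2.0140.
        Two-sided p = 2*Phi(z) = 0.044010.
Step 6: alpha = 0.05. reject H0.

W+ = 1, W- = 20, W = min = 1, p = 0.044010, reject H0.


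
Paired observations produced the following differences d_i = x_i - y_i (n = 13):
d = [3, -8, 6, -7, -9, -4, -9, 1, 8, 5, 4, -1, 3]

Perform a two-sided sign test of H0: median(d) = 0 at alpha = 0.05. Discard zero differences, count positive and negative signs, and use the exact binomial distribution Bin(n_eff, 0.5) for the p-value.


Step 1: Discard zero differences. Original n = 13; n_eff = number of nonzero differences = 13.
Nonzero differences (with sign): +3, -8, +6, -7, -9, -4, -9, +1, +8, +5, +4, -1, +3
Step 2: Count signs: positive = 7, negative = 6.
Step 3: Under H0: P(positive) = 0.5, so the number of positives S ~ Bin(13, 0.5).
Step 4: Two-sided exact p-value = sum of Bin(13,0.5) probabilities at or below the observed probability = 1.000000.
Step 5: alpha = 0.05. fail to reject H0.

n_eff = 13, pos = 7, neg = 6, p = 1.000000, fail to reject H0.


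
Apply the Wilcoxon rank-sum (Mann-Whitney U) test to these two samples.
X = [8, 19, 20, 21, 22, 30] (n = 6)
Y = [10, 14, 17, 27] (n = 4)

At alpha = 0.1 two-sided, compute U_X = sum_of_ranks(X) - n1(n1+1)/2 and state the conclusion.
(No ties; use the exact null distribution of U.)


Step 1: Combine and sort all 10 observations; assign midranks.
sorted (value, group): (8,X), (10,Y), (14,Y), (17,Y), (19,X), (20,X), (21,X), (22,X), (27,Y), (30,X)
ranks: 8->1, 10->2, 14->3, 17->4, 19->5, 20->6, 21->7, 22->8, 27->9, 30->10
Step 2: Rank sum for X: R1 = 1 + 5 + 6 + 7 + 8 + 10 = 37.
Step 3: U_X = R1 - n1(n1+1)/2 = 37 - 6*7/2 = 37 - 21 = 16.
       U_Y = n1*n2 - U_X = 24 - 16 = 8.
Step 4: No ties, so the exact null distribution of U (based on enumerating the C(10,6) = 210 equally likely rank assignments) gives the two-sided p-value.
Step 5: p-value = 0.476190; compare to alpha = 0.1. fail to reject H0.

U_X = 16, p = 0.476190, fail to reject H0 at alpha = 0.1.


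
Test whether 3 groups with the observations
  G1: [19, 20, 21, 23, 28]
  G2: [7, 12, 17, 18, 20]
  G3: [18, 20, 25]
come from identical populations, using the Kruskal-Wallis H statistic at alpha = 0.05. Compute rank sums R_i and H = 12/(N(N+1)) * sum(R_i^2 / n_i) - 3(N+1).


Step 1: Combine all N = 13 observations and assign midranks.
sorted (value, group, rank): (7,G2,1), (12,G2,2), (17,G2,3), (18,G2,4.5), (18,G3,4.5), (19,G1,6), (20,G1,8), (20,G2,8), (20,G3,8), (21,G1,10), (23,G1,11), (25,G3,12), (28,G1,13)
Step 2: Sum ranks within each group.
R_1 = 48 (n_1 = 5)
R_2 = 18.5 (n_2 = 5)
R_3 = 24.5 (n_3 = 3)
Step 3: H = 12/(N(N+1)) * sum(R_i^2/n_i) - 3(N+1)
     = 12/(13*14) * (48^2/5 + 18.5^2/5 + 24.5^2/3) - 3*14
     = 0.065934 * 729.333 - 42
     = 6.087912.
Step 4: Ties present; correction factor C = 1 - 30/(13^3 - 13) = 0.986264. Corrected H = 6.087912 / 0.986264 = 6.172702.
Step 5: Under H0, H ~ chi^2(2); p-value = 0.045668.
Step 6: alpha = 0.05. reject H0.

H = 6.1727, df = 2, p = 0.045668, reject H0.


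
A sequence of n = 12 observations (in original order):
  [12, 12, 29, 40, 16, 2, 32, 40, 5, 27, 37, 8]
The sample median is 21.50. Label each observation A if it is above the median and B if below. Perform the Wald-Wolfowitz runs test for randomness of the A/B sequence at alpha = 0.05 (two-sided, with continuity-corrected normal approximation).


Step 1: Compute median = 21.50; label A = above, B = below.
Labels in order: BBAABBAABAAB  (n_A = 6, n_B = 6)
Step 2: Count runs R = 7.
Step 3: Under H0 (random ordering), E[R] = 2*n_A*n_B/(n_A+n_B) + 1 = 2*6*6/12 + 1 = 7.0000.
        Var[R] = 2*n_A*n_B*(2*n_A*n_B - n_A - n_B) / ((n_A+n_B)^2 * (n_A+n_B-1)) = 4320/1584 = 2.7273.
        SD[R] = 1.6514.
Step 4: R = E[R], so z = 0 with no continuity correction.
Step 5: Two-sided p-value via normal approximation = 2*(1 - Phi(|z|)) = 1.000000.
Step 6: alpha = 0.05. fail to reject H0.

R = 7, z = 0.0000, p = 1.000000, fail to reject H0.


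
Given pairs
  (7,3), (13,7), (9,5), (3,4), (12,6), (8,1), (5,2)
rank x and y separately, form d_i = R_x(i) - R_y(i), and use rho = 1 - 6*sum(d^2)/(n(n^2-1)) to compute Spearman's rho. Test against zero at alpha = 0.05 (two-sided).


Step 1: Rank x and y separately (midranks; no ties here).
rank(x): 7->3, 13->7, 9->5, 3->1, 12->6, 8->4, 5->2
rank(y): 3->3, 7->7, 5->5, 4->4, 6->6, 1->1, 2->2
Step 2: d_i = R_x(i) - R_y(i); compute d_i^2.
  (3-3)^2=0, (7-7)^2=0, (5-5)^2=0, (1-4)^2=9, (6-6)^2=0, (4-1)^2=9, (2-2)^2=0
sum(d^2) = 18.
Step 3: rho = 1 - 6*18 / (7*(7^2 - 1)) = 1 - 108/336 = 0.678571.
Step 4: Under H0, t = rho * sqrt((n-2)/(1-rho^2)) = 2.0657 ~ t(5).
Step 5: Two-sided p-value from the t-distribution with 5 df = 0.093750.
Step 6: alpha = 0.05. fail to reject H0.

rho = 0.6786, p = 0.093750, fail to reject H0 at alpha = 0.05.


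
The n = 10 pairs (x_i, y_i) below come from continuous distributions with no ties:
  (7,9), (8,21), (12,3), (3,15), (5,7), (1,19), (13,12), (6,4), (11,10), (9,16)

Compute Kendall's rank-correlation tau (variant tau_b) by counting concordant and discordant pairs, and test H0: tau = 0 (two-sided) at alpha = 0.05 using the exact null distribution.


Step 1: Enumerate the 45 unordered pairs (i,j) with i<j and classify each by sign(x_j-x_i) * sign(y_j-y_i).
  (1,2):dx=+1,dy=+12->C; (1,3):dx=+5,dy=-6->D; (1,4):dx=-4,dy=+6->D; (1,5):dx=-2,dy=-2->C
  (1,6):dx=-6,dy=+10->D; (1,7):dx=+6,dy=+3->C; (1,8):dx=-1,dy=-5->C; (1,9):dx=+4,dy=+1->C
  (1,10):dx=+2,dy=+7->C; (2,3):dx=+4,dy=-18->D; (2,4):dx=-5,dy=-6->C; (2,5):dx=-3,dy=-14->C
  (2,6):dx=-7,dy=-2->C; (2,7):dx=+5,dy=-9->D; (2,8):dx=-2,dy=-17->C; (2,9):dx=+3,dy=-11->D
  (2,10):dx=+1,dy=-5->D; (3,4):dx=-9,dy=+12->D; (3,5):dx=-7,dy=+4->D; (3,6):dx=-11,dy=+16->D
  (3,7):dx=+1,dy=+9->C; (3,8):dx=-6,dy=+1->D; (3,9):dx=-1,dy=+7->D; (3,10):dx=-3,dy=+13->D
  (4,5):dx=+2,dy=-8->D; (4,6):dx=-2,dy=+4->D; (4,7):dx=+10,dy=-3->D; (4,8):dx=+3,dy=-11->D
  (4,9):dx=+8,dy=-5->D; (4,10):dx=+6,dy=+1->C; (5,6):dx=-4,dy=+12->D; (5,7):dx=+8,dy=+5->C
  (5,8):dx=+1,dy=-3->D; (5,9):dx=+6,dy=+3->C; (5,10):dx=+4,dy=+9->C; (6,7):dx=+12,dy=-7->D
  (6,8):dx=+5,dy=-15->D; (6,9):dx=+10,dy=-9->D; (6,10):dx=+8,dy=-3->D; (7,8):dx=-7,dy=-8->C
  (7,9):dx=-2,dy=-2->C; (7,10):dx=-4,dy=+4->D; (8,9):dx=+5,dy=+6->C; (8,10):dx=+3,dy=+12->C
  (9,10):dx=-2,dy=+6->D
Step 2: C = 19, D = 26, total pairs = 45.
Step 3: tau = (C - D)/(n(n-1)/2) = (19 - 26)/45 = -0.155556.
Step 4: Exact two-sided p-value (enumerate n! = 3628800 permutations of y under H0): p = 0.600654.
Step 5: alpha = 0.05. fail to reject H0.

tau_b = -0.1556 (C=19, D=26), p = 0.600654, fail to reject H0.


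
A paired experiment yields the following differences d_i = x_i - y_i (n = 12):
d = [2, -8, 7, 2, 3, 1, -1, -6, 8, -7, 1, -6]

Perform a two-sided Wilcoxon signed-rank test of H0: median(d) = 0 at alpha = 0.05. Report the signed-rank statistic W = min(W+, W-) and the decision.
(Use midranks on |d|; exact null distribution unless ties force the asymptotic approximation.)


Step 1: Drop any zero differences (none here) and take |d_i|.
|d| = [2, 8, 7, 2, 3, 1, 1, 6, 8, 7, 1, 6]
Step 2: Midrank |d_i| (ties get averaged ranks).
ranks: |2|->4.5, |8|->11.5, |7|->9.5, |2|->4.5, |3|->6, |1|->2, |1|->2, |6|->7.5, |8|->11.5, |7|->9.5, |1|->2, |6|->7.5
Step 3: Attach original signs; sum ranks with positive sign and with negative sign.
W+ = 4.5 + 9.5 + 4.5 + 6 + 2 + 11.5 + 2 = 40
W- = 11.5 + 2 + 7.5 + 9.5 + 7.5 = 38
(Check: W+ + W- = 78 should equal n(n+1)/2 = 78.)
Step 4: Test statistic W = min(W+, W-) = 38.
Step 5: Ties in |d|, so use the tie-corrected normal approximation.
        E[W] = n(n+1)/4 = 12*13/4 = 39.
        Tie groups: |d|=1 (t=3), |d|=2 (t=2), |d|=6 (t=2), |d|=7 (t=2), |d|=8 (t=2); sum(t^3 - t) = 48.
        Var[W] = n(n+1)(2n+1)/24 - sum(t^3-t)/48 = 3900/24 - 48/48 = 161.5.
        z = (W - E[W]) / sqrt(Var[W]) = (38 - 39) / 12.7083 = -0.0787.
        Two-sided p = 2*Phi(z) = 0.937280.
Step 6: alpha = 0.05. fail to reject H0.

W+ = 40, W- = 38, W = min = 38, p = 0.937280, fail to reject H0.


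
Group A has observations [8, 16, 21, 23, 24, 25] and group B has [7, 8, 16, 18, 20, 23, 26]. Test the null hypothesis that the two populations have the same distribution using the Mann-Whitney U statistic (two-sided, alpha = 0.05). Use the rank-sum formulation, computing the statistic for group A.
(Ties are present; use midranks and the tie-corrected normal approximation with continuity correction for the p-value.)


Step 1: Combine and sort all 13 observations; assign midranks.
sorted (value, group): (7,Y), (8,X), (8,Y), (16,X), (16,Y), (18,Y), (20,Y), (21,X), (23,X), (23,Y), (24,X), (25,X), (26,Y)
ranks: 7->1, 8->2.5, 8->2.5, 16->4.5, 16->4.5, 18->6, 20->7, 21->8, 23->9.5, 23->9.5, 24->11, 25->12, 26->13
Step 2: Rank sum for X: R1 = 2.5 + 4.5 + 8 + 9.5 + 11 + 12 = 47.5.
Step 3: U_X = R1 - n1(n1+1)/2 = 47.5 - 6*7/2 = 47.5 - 21 = 26.5.
       U_Y = n1*n2 - U_X = 42 - 26.5 = 15.5.
Step 4: Ties are present, so use the tie-corrected normal approximation (with continuity correction) for the p-value.
Step 5: p-value = 0.473221; compare to alpha = 0.05. fail to reject H0.

U_X = 26.5, p = 0.473221, fail to reject H0 at alpha = 0.05.


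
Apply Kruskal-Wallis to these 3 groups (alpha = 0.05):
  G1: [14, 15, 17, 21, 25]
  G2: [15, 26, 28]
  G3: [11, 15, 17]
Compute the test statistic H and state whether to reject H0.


Step 1: Combine all N = 11 observations and assign midranks.
sorted (value, group, rank): (11,G3,1), (14,G1,2), (15,G1,4), (15,G2,4), (15,G3,4), (17,G1,6.5), (17,G3,6.5), (21,G1,8), (25,G1,9), (26,G2,10), (28,G2,11)
Step 2: Sum ranks within each group.
R_1 = 29.5 (n_1 = 5)
R_2 = 25 (n_2 = 3)
R_3 = 11.5 (n_3 = 3)
Step 3: H = 12/(N(N+1)) * sum(R_i^2/n_i) - 3(N+1)
     = 12/(11*12) * (29.5^2/5 + 25^2/3 + 11.5^2/3) - 3*12
     = 0.090909 * 426.467 - 36
     = 2.769697.
Step 4: Ties present; correction factor C = 1 - 30/(11^3 - 11) = 0.977273. Corrected H = 2.769697 / 0.977273 = 2.834109.
Step 5: Under H0, H ~ chi^2(2); p-value = 0.242427.
Step 6: alpha = 0.05. fail to reject H0.

H = 2.8341, df = 2, p = 0.242427, fail to reject H0.


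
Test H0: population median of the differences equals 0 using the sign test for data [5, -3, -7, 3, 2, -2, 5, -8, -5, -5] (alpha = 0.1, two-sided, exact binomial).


Step 1: Discard zero differences. Original n = 10; n_eff = number of nonzero differences = 10.
Nonzero differences (with sign): +5, -3, -7, +3, +2, -2, +5, -8, -5, -5
Step 2: Count signs: positive = 4, negative = 6.
Step 3: Under H0: P(positive) = 0.5, so the number of positives S ~ Bin(10, 0.5).
Step 4: Two-sided exact p-value = sum of Bin(10,0.5) probabilities at or below the observed probability = 0.753906.
Step 5: alpha = 0.1. fail to reject H0.

n_eff = 10, pos = 4, neg = 6, p = 0.753906, fail to reject H0.


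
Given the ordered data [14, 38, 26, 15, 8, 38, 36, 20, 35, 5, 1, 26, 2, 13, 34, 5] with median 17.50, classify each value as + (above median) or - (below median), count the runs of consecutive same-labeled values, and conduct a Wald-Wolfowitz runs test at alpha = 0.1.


Step 1: Compute median = 17.50; label A = above, B = below.
Labels in order: BAABBAAAABBABBAB  (n_A = 8, n_B = 8)
Step 2: Count runs R = 9.
Step 3: Under H0 (random ordering), E[R] = 2*n_A*n_B/(n_A+n_B) + 1 = 2*8*8/16 + 1 = 9.0000.
        Var[R] = 2*n_A*n_B*(2*n_A*n_B - n_A - n_B) / ((n_A+n_B)^2 * (n_A+n_B-1)) = 14336/3840 = 3.7333.
        SD[R] = 1.9322.
Step 4: R = E[R], so z = 0 with no continuity correction.
Step 5: Two-sided p-value via normal approximation = 2*(1 - Phi(|z|)) = 1.000000.
Step 6: alpha = 0.1. fail to reject H0.

R = 9, z = 0.0000, p = 1.000000, fail to reject H0.


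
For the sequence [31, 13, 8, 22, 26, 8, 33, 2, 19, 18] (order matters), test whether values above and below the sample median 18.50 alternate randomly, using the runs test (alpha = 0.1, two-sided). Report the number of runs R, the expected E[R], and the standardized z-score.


Step 1: Compute median = 18.50; label A = above, B = below.
Labels in order: ABBAABABAB  (n_A = 5, n_B = 5)
Step 2: Count runs R = 8.
Step 3: Under H0 (random ordering), E[R] = 2*n_A*n_B/(n_A+n_B) + 1 = 2*5*5/10 + 1 = 6.0000.
        Var[R] = 2*n_A*n_B*(2*n_A*n_B - n_A - n_B) / ((n_A+n_B)^2 * (n_A+n_B-1)) = 2000/900 = 2.2222.
        SD[R] = 1.4907.
Step 4: Continuity-corrected z = (R - 0.5 - E[R]) / SD[R] = (8 - 0.5 - 6.0000) / 1.4907 = 1.0062.
Step 5: Two-sided p-value via normal approximation = 2*(1 - Phi(|z|)) = 0.314305.
Step 6: alpha = 0.1. fail to reject H0.

R = 8, z = 1.0062, p = 0.314305, fail to reject H0.


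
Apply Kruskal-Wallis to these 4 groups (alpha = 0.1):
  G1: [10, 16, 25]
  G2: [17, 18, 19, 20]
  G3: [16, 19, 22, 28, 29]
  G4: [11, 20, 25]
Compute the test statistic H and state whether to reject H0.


Step 1: Combine all N = 15 observations and assign midranks.
sorted (value, group, rank): (10,G1,1), (11,G4,2), (16,G1,3.5), (16,G3,3.5), (17,G2,5), (18,G2,6), (19,G2,7.5), (19,G3,7.5), (20,G2,9.5), (20,G4,9.5), (22,G3,11), (25,G1,12.5), (25,G4,12.5), (28,G3,14), (29,G3,15)
Step 2: Sum ranks within each group.
R_1 = 17 (n_1 = 3)
R_2 = 28 (n_2 = 4)
R_3 = 51 (n_3 = 5)
R_4 = 24 (n_4 = 3)
Step 3: H = 12/(N(N+1)) * sum(R_i^2/n_i) - 3(N+1)
     = 12/(15*16) * (17^2/3 + 28^2/4 + 51^2/5 + 24^2/3) - 3*16
     = 0.050000 * 1004.53 - 48
     = 2.226667.
Step 4: Ties present; correction factor C = 1 - 24/(15^3 - 15) = 0.992857. Corrected H = 2.226667 / 0.992857 = 2.242686.
Step 5: Under H0, H ~ chi^2(3); p-value = 0.523590.
Step 6: alpha = 0.1. fail to reject H0.

H = 2.2427, df = 3, p = 0.523590, fail to reject H0.


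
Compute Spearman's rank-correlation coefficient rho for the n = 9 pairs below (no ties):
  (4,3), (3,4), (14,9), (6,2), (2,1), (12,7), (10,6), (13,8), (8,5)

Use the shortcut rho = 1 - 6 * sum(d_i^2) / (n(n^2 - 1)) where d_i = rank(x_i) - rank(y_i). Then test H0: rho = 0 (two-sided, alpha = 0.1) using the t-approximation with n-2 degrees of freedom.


Step 1: Rank x and y separately (midranks; no ties here).
rank(x): 4->3, 3->2, 14->9, 6->4, 2->1, 12->7, 10->6, 13->8, 8->5
rank(y): 3->3, 4->4, 9->9, 2->2, 1->1, 7->7, 6->6, 8->8, 5->5
Step 2: d_i = R_x(i) - R_y(i); compute d_i^2.
  (3-3)^2=0, (2-4)^2=4, (9-9)^2=0, (4-2)^2=4, (1-1)^2=0, (7-7)^2=0, (6-6)^2=0, (8-8)^2=0, (5-5)^2=0
sum(d^2) = 8.
Step 3: rho = 1 - 6*8 / (9*(9^2 - 1)) = 1 - 48/720 = 0.933333.
Step 4: Under H0, t = rho * sqrt((n-2)/(1-rho^2)) = 6.8783 ~ t(7).
Step 5: Two-sided p-value from the t-distribution with 7 df = 0.000236.
Step 6: alpha = 0.1. reject H0.

rho = 0.9333, p = 0.000236, reject H0 at alpha = 0.1.


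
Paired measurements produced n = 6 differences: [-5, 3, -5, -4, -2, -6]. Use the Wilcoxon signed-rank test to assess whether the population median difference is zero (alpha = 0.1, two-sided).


Step 1: Drop any zero differences (none here) and take |d_i|.
|d| = [5, 3, 5, 4, 2, 6]
Step 2: Midrank |d_i| (ties get averaged ranks).
ranks: |5|->4.5, |3|->2, |5|->4.5, |4|->3, |2|->1, |6|->6
Step 3: Attach original signs; sum ranks with positive sign and with negative sign.
W+ = 2 = 2
W- = 4.5 + 4.5 + 3 + 1 + 6 = 19
(Check: W+ + W- = 21 should equal n(n+1)/2 = 21.)
Step 4: Test statistic W = min(W+, W-) = 2.
Step 5: Ties in |d|, so use the tie-corrected normal approximation.
        E[W] = n(n+1)/4 = 6*7/4 = 10.5.
        Tie groups: |d|=5 (t=2); sum(t^3 - t) = 6.
        Var[W] = n(n+1)(2n+1)/24 - sum(t^3-t)/48 = 546/24 - 6/48 = 22.625.
        z = (W - E[W]) / sqrt(Var[W]) = (2 - 10.5) / 4.7566 = -1.7870.
        Two-sided p = 2*Phi(z) = 0.073937.
Step 6: alpha = 0.1. reject H0.

W+ = 2, W- = 19, W = min = 2, p = 0.073937, reject H0.


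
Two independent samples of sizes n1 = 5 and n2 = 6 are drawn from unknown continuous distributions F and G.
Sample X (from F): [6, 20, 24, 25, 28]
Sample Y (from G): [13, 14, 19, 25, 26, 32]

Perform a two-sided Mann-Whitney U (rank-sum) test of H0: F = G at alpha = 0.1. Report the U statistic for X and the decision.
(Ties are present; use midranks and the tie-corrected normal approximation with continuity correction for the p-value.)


Step 1: Combine and sort all 11 observations; assign midranks.
sorted (value, group): (6,X), (13,Y), (14,Y), (19,Y), (20,X), (24,X), (25,X), (25,Y), (26,Y), (28,X), (32,Y)
ranks: 6->1, 13->2, 14->3, 19->4, 20->5, 24->6, 25->7.5, 25->7.5, 26->9, 28->10, 32->11
Step 2: Rank sum for X: R1 = 1 + 5 + 6 + 7.5 + 10 = 29.5.
Step 3: U_X = R1 - n1(n1+1)/2 = 29.5 - 5*6/2 = 29.5 - 15 = 14.5.
       U_Y = n1*n2 - U_X = 30 - 14.5 = 15.5.
Step 4: Ties are present, so use the tie-corrected normal approximation (with continuity correction) for the p-value.
Step 5: p-value = 1.000000; compare to alpha = 0.1. fail to reject H0.

U_X = 14.5, p = 1.000000, fail to reject H0 at alpha = 0.1.


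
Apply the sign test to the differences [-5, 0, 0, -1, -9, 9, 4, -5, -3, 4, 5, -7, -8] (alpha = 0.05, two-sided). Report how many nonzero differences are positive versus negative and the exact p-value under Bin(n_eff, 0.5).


Step 1: Discard zero differences. Original n = 13; n_eff = number of nonzero differences = 11.
Nonzero differences (with sign): -5, -1, -9, +9, +4, -5, -3, +4, +5, -7, -8
Step 2: Count signs: positive = 4, negative = 7.
Step 3: Under H0: P(positive) = 0.5, so the number of positives S ~ Bin(11, 0.5).
Step 4: Two-sided exact p-value = sum of Bin(11,0.5) probabilities at or below the observed probability = 0.548828.
Step 5: alpha = 0.05. fail to reject H0.

n_eff = 11, pos = 4, neg = 7, p = 0.548828, fail to reject H0.


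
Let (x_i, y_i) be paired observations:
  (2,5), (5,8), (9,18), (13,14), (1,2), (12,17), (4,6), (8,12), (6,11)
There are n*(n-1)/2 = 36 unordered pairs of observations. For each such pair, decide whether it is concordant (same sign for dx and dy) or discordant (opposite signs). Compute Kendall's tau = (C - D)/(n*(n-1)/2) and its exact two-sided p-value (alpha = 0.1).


Step 1: Enumerate the 36 unordered pairs (i,j) with i<j and classify each by sign(x_j-x_i) * sign(y_j-y_i).
  (1,2):dx=+3,dy=+3->C; (1,3):dx=+7,dy=+13->C; (1,4):dx=+11,dy=+9->C; (1,5):dx=-1,dy=-3->C
  (1,6):dx=+10,dy=+12->C; (1,7):dx=+2,dy=+1->C; (1,8):dx=+6,dy=+7->C; (1,9):dx=+4,dy=+6->C
  (2,3):dx=+4,dy=+10->C; (2,4):dx=+8,dy=+6->C; (2,5):dx=-4,dy=-6->C; (2,6):dx=+7,dy=+9->C
  (2,7):dx=-1,dy=-2->C; (2,8):dx=+3,dy=+4->C; (2,9):dx=+1,dy=+3->C; (3,4):dx=+4,dy=-4->D
  (3,5):dx=-8,dy=-16->C; (3,6):dx=+3,dy=-1->D; (3,7):dx=-5,dy=-12->C; (3,8):dx=-1,dy=-6->C
  (3,9):dx=-3,dy=-7->C; (4,5):dx=-12,dy=-12->C; (4,6):dx=-1,dy=+3->D; (4,7):dx=-9,dy=-8->C
  (4,8):dx=-5,dy=-2->C; (4,9):dx=-7,dy=-3->C; (5,6):dx=+11,dy=+15->C; (5,7):dx=+3,dy=+4->C
  (5,8):dx=+7,dy=+10->C; (5,9):dx=+5,dy=+9->C; (6,7):dx=-8,dy=-11->C; (6,8):dx=-4,dy=-5->C
  (6,9):dx=-6,dy=-6->C; (7,8):dx=+4,dy=+6->C; (7,9):dx=+2,dy=+5->C; (8,9):dx=-2,dy=-1->C
Step 2: C = 33, D = 3, total pairs = 36.
Step 3: tau = (C - D)/(n(n-1)/2) = (33 - 3)/36 = 0.833333.
Step 4: Exact two-sided p-value (enumerate n! = 362880 permutations of y under H0): p = 0.000854.
Step 5: alpha = 0.1. reject H0.

tau_b = 0.8333 (C=33, D=3), p = 0.000854, reject H0.


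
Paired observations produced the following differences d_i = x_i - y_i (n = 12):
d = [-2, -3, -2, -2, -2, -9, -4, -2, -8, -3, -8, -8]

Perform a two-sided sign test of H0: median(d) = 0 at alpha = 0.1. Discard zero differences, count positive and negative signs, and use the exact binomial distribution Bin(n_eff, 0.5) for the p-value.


Step 1: Discard zero differences. Original n = 12; n_eff = number of nonzero differences = 12.
Nonzero differences (with sign): -2, -3, -2, -2, -2, -9, -4, -2, -8, -3, -8, -8
Step 2: Count signs: positive = 0, negative = 12.
Step 3: Under H0: P(positive) = 0.5, so the number of positives S ~ Bin(12, 0.5).
Step 4: Two-sided exact p-value = sum of Bin(12,0.5) probabilities at or below the observed probability = 0.000488.
Step 5: alpha = 0.1. reject H0.

n_eff = 12, pos = 0, neg = 12, p = 0.000488, reject H0.


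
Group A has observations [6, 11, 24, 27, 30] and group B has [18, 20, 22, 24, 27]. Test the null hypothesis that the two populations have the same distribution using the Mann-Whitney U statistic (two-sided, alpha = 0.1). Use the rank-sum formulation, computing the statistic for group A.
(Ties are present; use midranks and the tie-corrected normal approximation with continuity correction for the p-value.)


Step 1: Combine and sort all 10 observations; assign midranks.
sorted (value, group): (6,X), (11,X), (18,Y), (20,Y), (22,Y), (24,X), (24,Y), (27,X), (27,Y), (30,X)
ranks: 6->1, 11->2, 18->3, 20->4, 22->5, 24->6.5, 24->6.5, 27->8.5, 27->8.5, 30->10
Step 2: Rank sum for X: R1 = 1 + 2 + 6.5 + 8.5 + 10 = 28.
Step 3: U_X = R1 - n1(n1+1)/2 = 28 - 5*6/2 = 28 - 15 = 13.
       U_Y = n1*n2 - U_X = 25 - 13 = 12.
Step 4: Ties are present, so use the tie-corrected normal approximation (with continuity correction) for the p-value.
Step 5: p-value = 1.000000; compare to alpha = 0.1. fail to reject H0.

U_X = 13, p = 1.000000, fail to reject H0 at alpha = 0.1.


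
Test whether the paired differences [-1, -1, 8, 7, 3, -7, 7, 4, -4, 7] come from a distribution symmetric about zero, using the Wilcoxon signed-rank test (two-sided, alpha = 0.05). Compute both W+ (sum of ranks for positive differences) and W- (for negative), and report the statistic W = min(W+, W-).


Step 1: Drop any zero differences (none here) and take |d_i|.
|d| = [1, 1, 8, 7, 3, 7, 7, 4, 4, 7]
Step 2: Midrank |d_i| (ties get averaged ranks).
ranks: |1|->1.5, |1|->1.5, |8|->10, |7|->7.5, |3|->3, |7|->7.5, |7|->7.5, |4|->4.5, |4|->4.5, |7|->7.5
Step 3: Attach original signs; sum ranks with positive sign and with negative sign.
W+ = 10 + 7.5 + 3 + 7.5 + 4.5 + 7.5 = 40
W- = 1.5 + 1.5 + 7.5 + 4.5 = 15
(Check: W+ + W- = 55 should equal n(n+1)/2 = 55.)
Step 4: Test statistic W = min(W+, W-) = 15.
Step 5: Ties in |d|, so use the tie-corrected normal approximation.
        E[W] = n(n+1)/4 = 10*11/4 = 27.5.
        Tie groups: |d|=1 (t=2), |d|=4 (t=2), |d|=7 (t=4); sum(t^3 - t) = 72.
        Var[W] = n(n+1)(2n+1)/24 - sum(t^3-t)/48 = 2310/24 - 72/48 = 94.75.
        z = (W - E[W]) / sqrt(Var[W]) = (15 - 27.5) / 9.7340 = -1.2842.
        Two-sided p = 2*Phi(z) = 0.199085.
Step 6: alpha = 0.05. fail to reject H0.

W+ = 40, W- = 15, W = min = 15, p = 0.199085, fail to reject H0.
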